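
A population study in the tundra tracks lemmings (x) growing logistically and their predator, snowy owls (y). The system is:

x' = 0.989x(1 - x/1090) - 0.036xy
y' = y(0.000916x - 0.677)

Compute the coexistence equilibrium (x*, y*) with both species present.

From dy/dt = 0 with y > 0: 0.000916x* = 0.677, so x* = 739.
Substitute into dx/dt = 0: 0.989(1 - 739/1090) = 0.036y*.
The bracket is 0.322, giving y* = 0.318/0.036 = 8.84.

x* ≈ 739, y* ≈ 8.84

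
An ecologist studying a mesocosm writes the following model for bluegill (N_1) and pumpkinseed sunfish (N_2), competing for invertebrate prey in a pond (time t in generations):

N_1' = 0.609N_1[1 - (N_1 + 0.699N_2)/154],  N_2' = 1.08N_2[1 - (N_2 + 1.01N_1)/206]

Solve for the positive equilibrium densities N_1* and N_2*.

N_1* ≈ 34, N_2* ≈ 172

Setting both brackets to zero gives the nullclines N_1 + 0.699N_2 = 154 and 1.01N_1 + N_2 = 206.
Substituting N_2 = 206 - 1.01N_1 into the first: N_1(1 - 0.699·1.01) = 154 - 0.699·206.
So N_1* = 10/0.294 = 34, and then N_2* = 206 - 1.01·34 = 172.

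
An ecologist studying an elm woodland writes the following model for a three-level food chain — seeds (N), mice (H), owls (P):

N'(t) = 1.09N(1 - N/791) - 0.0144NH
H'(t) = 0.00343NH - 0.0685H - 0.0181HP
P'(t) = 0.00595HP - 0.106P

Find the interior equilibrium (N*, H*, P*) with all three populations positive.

From dP/dt = 0: 0.00595H* = 0.106, so H* = 17.8.
From dN/dt = 0: 1.09(1 - N*/791) = 0.0144·17.8, giving N* = 791·(1 - 0.235) = 605.
From dH/dt = 0: 0.00343·605 - 0.0685 = 0.0181P*, so P* = 2.01/0.0181 = 111.

N* ≈ 605, H* ≈ 17.8, P* ≈ 111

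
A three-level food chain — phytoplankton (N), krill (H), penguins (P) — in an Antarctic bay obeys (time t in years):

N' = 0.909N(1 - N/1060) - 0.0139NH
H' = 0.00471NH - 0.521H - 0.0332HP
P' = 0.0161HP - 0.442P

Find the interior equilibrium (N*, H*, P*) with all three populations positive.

N* ≈ 615, H* ≈ 27.5, P* ≈ 71.6

From dP/dt = 0: 0.0161H* = 0.442, so H* = 27.5.
From dN/dt = 0: 0.909(1 - N*/1060) = 0.0139·27.5, giving N* = 1060·(1 - 0.42) = 615.
From dH/dt = 0: 0.00471·615 - 0.521 = 0.0332P*, so P* = 2.38/0.0332 = 71.6.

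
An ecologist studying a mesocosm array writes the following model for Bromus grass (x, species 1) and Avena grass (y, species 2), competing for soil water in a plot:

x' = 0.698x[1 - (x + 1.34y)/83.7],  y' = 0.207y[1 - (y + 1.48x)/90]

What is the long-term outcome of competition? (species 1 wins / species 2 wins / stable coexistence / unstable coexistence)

unstable coexistence (outcome depends on initial conditions)

Compare the nullcline intercepts: K1/α12 = 83.7/1.34 = 62.5 < K2 = 90; K2/α21 = 90/1.48 = 60.8 < K1 = 83.7.
Since both are reversed, neither can invade when rare; the interior point is a saddle.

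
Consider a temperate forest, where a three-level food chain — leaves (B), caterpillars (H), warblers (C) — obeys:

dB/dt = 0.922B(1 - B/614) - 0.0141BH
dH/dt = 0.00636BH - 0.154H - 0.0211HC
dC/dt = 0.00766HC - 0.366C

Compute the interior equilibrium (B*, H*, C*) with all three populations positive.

B* ≈ 165, H* ≈ 47.8, C* ≈ 42.5

From dC/dt = 0: 0.00766H* = 0.366, so H* = 47.8.
From dB/dt = 0: 0.922(1 - B*/614) = 0.0141·47.8, giving B* = 614·(1 - 0.731) = 165.
From dH/dt = 0: 0.00636·165 - 0.154 = 0.0211C*, so C* = 0.898/0.0211 = 42.5.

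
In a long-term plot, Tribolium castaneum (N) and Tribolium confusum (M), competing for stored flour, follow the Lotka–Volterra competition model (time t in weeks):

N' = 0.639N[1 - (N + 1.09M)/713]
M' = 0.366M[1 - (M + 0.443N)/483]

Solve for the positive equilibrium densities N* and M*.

N* ≈ 361, M* ≈ 323

Setting both brackets to zero gives the nullclines N + 1.09M = 713 and 0.443N + M = 483.
Substituting M = 483 - 0.443N into the first: N(1 - 1.09·0.443) = 713 - 1.09·483.
So N* = 187/0.517 = 361, and then M* = 483 - 0.443·361 = 323.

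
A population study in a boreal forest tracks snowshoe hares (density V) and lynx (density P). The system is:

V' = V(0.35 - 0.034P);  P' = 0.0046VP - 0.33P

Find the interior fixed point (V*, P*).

V* ≈ 71.7, P* ≈ 10.3

Set dP/dt = 0 with P > 0: 0.0046V - 0.33 = 0, so V* = 0.33/0.0046 = 71.7.
Set dV/dt = 0 with V > 0: 0.35 - 0.034P = 0, so P* = 0.35/0.034 = 10.3.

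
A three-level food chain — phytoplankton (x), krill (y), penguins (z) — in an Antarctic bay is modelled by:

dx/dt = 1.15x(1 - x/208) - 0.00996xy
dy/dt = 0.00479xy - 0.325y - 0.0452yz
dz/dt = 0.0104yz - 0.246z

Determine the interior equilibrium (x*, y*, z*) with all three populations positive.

From dz/dt = 0: 0.0104y* = 0.246, so y* = 23.7.
From dx/dt = 0: 1.15(1 - x*/208) = 0.00996·23.7, giving x* = 208·(1 - 0.205) = 165.
From dy/dt = 0: 0.00479·165 - 0.325 = 0.0452z*, so z* = 0.467/0.0452 = 10.3.

x* ≈ 165, y* ≈ 23.7, z* ≈ 10.3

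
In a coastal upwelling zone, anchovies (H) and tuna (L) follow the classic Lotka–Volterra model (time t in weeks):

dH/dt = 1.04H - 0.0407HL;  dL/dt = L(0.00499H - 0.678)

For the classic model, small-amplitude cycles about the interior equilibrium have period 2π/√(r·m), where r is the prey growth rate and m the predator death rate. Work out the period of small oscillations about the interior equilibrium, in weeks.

T ≈ 7.48 weeks

Here r = 1.04 and m = 0.678, so r·m = 0.705.
ω = √0.705 = 0.84 per week, hence T = 2π/ω ≈ 7.48 weeks.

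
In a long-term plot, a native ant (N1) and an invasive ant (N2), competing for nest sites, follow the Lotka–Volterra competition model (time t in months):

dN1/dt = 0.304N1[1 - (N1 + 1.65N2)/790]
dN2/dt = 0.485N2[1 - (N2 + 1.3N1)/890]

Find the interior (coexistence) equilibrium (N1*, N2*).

Setting both brackets to zero gives the nullclines N1 + 1.65N2 = 790 and 1.3N1 + N2 = 890.
Substituting N2 = 890 - 1.3N1 into the first: N1(1 - 1.65·1.3) = 790 - 1.65·890.
So N1* = -678/-1.15 = 593, and then N2* = 890 - 1.3·593 = 120.

N1* ≈ 593, N2* ≈ 120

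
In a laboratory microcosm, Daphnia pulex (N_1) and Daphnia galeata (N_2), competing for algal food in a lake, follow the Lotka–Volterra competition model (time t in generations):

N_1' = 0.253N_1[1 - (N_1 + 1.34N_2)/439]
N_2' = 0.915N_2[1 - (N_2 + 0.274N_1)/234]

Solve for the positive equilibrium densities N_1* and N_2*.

N_1* ≈ 198, N_2* ≈ 180

Setting both brackets to zero gives the nullclines N_1 + 1.34N_2 = 439 and 0.274N_1 + N_2 = 234.
Substituting N_2 = 234 - 0.274N_1 into the first: N_1(1 - 1.34·0.274) = 439 - 1.34·234.
So N_1* = 125/0.633 = 198, and then N_2* = 234 - 0.274·198 = 180.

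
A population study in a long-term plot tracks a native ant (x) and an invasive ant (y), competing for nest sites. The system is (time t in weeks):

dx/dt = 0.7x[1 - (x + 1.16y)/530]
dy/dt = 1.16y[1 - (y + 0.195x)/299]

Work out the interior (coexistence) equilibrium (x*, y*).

Setting both brackets to zero gives the nullclines x + 1.16y = 530 and 0.195x + y = 299.
Substituting y = 299 - 0.195x into the first: x(1 - 1.16·0.195) = 530 - 1.16·299.
So x* = 183/0.774 = 237, and then y* = 299 - 0.195·237 = 253.

x* ≈ 237, y* ≈ 253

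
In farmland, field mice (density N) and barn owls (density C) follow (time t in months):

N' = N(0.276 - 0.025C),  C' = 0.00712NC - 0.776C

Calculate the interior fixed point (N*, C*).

N* ≈ 109, C* ≈ 11

Set dC/dt = 0 with C > 0: 0.00712N - 0.776 = 0, so N* = 0.776/0.00712 = 109.
Set dN/dt = 0 with N > 0: 0.276 - 0.025C = 0, so C* = 0.276/0.025 = 11.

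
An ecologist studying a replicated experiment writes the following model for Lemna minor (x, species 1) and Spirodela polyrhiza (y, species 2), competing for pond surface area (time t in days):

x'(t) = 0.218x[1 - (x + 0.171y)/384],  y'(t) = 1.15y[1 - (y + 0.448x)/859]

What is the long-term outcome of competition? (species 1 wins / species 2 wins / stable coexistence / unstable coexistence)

Compare the nullcline intercepts: K1/α12 = 384/0.171 = 2250 > K2 = 859; K2/α21 = 859/0.448 = 1920 > K1 = 384.
Since both inequalities hold, each species can invade when rare, so the interior equilibrium is stable.

stable coexistence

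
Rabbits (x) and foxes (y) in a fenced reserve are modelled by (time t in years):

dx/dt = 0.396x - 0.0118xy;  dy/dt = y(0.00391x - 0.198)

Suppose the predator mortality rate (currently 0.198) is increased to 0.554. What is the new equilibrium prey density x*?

At the interior fixed point, setting dy/dt = 0 with y > 0 fixes x* = (predator death rate)/(xy coefficient) — independent of the other coefficients.
With the change, x* = 0.554/0.00391 = 142; it rises from 50.6.

x* ≈ 142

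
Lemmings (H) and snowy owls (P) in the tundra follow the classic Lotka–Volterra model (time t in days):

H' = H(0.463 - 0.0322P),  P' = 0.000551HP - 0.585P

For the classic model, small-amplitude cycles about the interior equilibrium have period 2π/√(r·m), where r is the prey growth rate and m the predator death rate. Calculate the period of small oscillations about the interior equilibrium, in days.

Here r = 0.463 and m = 0.585, so r·m = 0.271.
ω = √0.271 = 0.52 per day, hence T = 2π/ω ≈ 12.1 days.

T ≈ 12.1 days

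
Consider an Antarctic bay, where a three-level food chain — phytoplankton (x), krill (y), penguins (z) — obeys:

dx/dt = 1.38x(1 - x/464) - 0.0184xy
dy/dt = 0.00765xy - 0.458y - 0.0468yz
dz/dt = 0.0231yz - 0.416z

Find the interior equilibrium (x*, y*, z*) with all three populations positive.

From dz/dt = 0: 0.0231y* = 0.416, so y* = 18.
From dx/dt = 0: 1.38(1 - x*/464) = 0.0184·18, giving x* = 464·(1 - 0.24) = 353.
From dy/dt = 0: 0.00765·353 - 0.458 = 0.0468z*, so z* = 2.24/0.0468 = 47.8.

x* ≈ 353, y* ≈ 18, z* ≈ 47.8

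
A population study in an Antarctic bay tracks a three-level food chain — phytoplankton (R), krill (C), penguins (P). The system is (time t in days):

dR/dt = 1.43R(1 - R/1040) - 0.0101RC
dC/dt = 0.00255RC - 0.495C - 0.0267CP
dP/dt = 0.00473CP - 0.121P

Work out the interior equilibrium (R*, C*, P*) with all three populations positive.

From dP/dt = 0: 0.00473C* = 0.121, so C* = 25.6.
From dR/dt = 0: 1.43(1 - R*/1040) = 0.0101·25.6, giving R* = 1040·(1 - 0.181) = 852.
From dC/dt = 0: 0.00255·852 - 0.495 = 0.0267P*, so P* = 1.68/0.0267 = 62.8.

R* ≈ 852, C* ≈ 25.6, P* ≈ 62.8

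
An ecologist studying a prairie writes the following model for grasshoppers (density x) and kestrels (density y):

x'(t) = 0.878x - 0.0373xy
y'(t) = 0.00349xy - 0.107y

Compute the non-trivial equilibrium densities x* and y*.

Set dy/dt = 0 with y > 0: 0.00349x - 0.107 = 0, so x* = 0.107/0.00349 = 30.7.
Set dx/dt = 0 with x > 0: 0.878 - 0.0373y = 0, so y* = 0.878/0.0373 = 23.5.

x* ≈ 30.7, y* ≈ 23.5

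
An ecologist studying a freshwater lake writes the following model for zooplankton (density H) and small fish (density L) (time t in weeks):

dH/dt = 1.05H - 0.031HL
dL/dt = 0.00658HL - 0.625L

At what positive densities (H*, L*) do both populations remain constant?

Set dL/dt = 0 with L > 0: 0.00658H - 0.625 = 0, so H* = 0.625/0.00658 = 95.
Set dH/dt = 0 with H > 0: 1.05 - 0.031L = 0, so L* = 1.05/0.031 = 33.9.

H* ≈ 95, L* ≈ 33.9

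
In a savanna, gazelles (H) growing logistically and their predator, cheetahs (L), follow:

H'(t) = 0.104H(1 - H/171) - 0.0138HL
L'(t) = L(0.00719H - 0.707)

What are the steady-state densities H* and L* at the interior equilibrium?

From dL/dt = 0 with L > 0: 0.00719H* = 0.707, so H* = 98.3.
Substitute into dH/dt = 0: 0.104(1 - 98.3/171) = 0.0138L*.
The bracket is 0.425, giving L* = 0.0442/0.0138 = 3.2.

H* ≈ 98.3, L* ≈ 3.2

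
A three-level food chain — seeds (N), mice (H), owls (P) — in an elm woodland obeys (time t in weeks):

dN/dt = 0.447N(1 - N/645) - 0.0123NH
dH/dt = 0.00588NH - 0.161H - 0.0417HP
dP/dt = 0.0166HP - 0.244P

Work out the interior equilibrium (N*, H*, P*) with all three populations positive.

N* ≈ 384, H* ≈ 14.7, P* ≈ 50.3

From dP/dt = 0: 0.0166H* = 0.244, so H* = 14.7.
From dN/dt = 0: 0.447(1 - N*/645) = 0.0123·14.7, giving N* = 645·(1 - 0.404) = 384.
From dH/dt = 0: 0.00588·384 - 0.161 = 0.0417P*, so P* = 2.1/0.0417 = 50.3.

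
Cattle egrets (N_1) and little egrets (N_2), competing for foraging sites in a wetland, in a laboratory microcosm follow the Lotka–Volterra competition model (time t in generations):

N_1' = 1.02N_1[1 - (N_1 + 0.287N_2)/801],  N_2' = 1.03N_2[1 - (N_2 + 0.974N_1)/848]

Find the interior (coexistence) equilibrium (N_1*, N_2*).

N_1* ≈ 774, N_2* ≈ 94.1

Setting both brackets to zero gives the nullclines N_1 + 0.287N_2 = 801 and 0.974N_1 + N_2 = 848.
Substituting N_2 = 848 - 0.974N_1 into the first: N_1(1 - 0.287·0.974) = 801 - 0.287·848.
So N_1* = 558/0.72 = 774, and then N_2* = 848 - 0.974·774 = 94.1.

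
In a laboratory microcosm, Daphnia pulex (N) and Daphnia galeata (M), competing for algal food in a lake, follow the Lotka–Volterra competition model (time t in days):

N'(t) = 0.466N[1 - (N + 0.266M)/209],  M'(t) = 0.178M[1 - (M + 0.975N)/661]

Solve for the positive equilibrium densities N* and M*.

Setting both brackets to zero gives the nullclines N + 0.266M = 209 and 0.975N + M = 661.
Substituting M = 661 - 0.975N into the first: N(1 - 0.266·0.975) = 209 - 0.266·661.
So N* = 33.2/0.741 = 44.8, and then M* = 661 - 0.975·44.8 = 617.

N* ≈ 44.8, M* ≈ 617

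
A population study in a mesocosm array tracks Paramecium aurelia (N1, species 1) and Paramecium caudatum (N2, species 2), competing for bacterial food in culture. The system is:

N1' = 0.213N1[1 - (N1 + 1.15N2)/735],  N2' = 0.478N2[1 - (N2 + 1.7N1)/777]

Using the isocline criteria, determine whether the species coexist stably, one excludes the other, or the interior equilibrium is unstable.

Compare the nullcline intercepts: K1/α12 = 735/1.15 = 639 < K2 = 777; K2/α21 = 777/1.7 = 457 < K1 = 735.
Since both are reversed, neither can invade when rare; the interior point is a saddle.

unstable coexistence (outcome depends on initial conditions)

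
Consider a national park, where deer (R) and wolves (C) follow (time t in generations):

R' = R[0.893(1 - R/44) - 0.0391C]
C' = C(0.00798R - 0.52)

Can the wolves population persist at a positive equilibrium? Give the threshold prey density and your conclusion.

Threshold R = 65.2; K < 65.2, so no, the predator goes extinct.

The predator equation gives dC/dt > 0 only when R > 0.52/0.00798 = 65.2.
Without the predator, R → K = 44. Since 44 < 65.2, the predator cannot invade.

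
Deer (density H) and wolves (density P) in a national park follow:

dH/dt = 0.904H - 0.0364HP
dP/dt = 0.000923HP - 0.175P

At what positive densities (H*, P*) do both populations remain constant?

H* ≈ 190, P* ≈ 24.8

Set dP/dt = 0 with P > 0: 0.000923H - 0.175 = 0, so H* = 0.175/0.000923 = 190.
Set dH/dt = 0 with H > 0: 0.904 - 0.0364P = 0, so P* = 0.904/0.0364 = 24.8.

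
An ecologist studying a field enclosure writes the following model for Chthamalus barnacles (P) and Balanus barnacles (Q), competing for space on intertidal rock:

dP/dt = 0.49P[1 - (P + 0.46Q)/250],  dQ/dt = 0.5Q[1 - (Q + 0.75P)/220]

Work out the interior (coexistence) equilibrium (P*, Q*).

P* ≈ 227, Q* ≈ 49.6

Setting both brackets to zero gives the nullclines P + 0.46Q = 250 and 0.75P + Q = 220.
Substituting Q = 220 - 0.75P into the first: P(1 - 0.46·0.75) = 250 - 0.46·220.
So P* = 149/0.655 = 227, and then Q* = 220 - 0.75·227 = 49.6.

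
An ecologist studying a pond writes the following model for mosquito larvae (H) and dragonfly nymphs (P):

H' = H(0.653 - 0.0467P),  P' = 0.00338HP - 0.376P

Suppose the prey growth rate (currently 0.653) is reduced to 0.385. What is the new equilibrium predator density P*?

At the interior fixed point, setting dH/dt = 0 with H > 0 fixes P* = (prey growth rate)/(HP coefficient) — independent of the other coefficients.
With the change, P* = 0.385/0.0467 = 8.24; it falls from 14.

P* ≈ 8.24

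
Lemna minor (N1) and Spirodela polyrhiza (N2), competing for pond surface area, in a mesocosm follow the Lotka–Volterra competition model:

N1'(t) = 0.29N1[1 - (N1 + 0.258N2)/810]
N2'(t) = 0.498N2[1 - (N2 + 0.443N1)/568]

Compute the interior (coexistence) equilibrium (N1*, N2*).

Setting both brackets to zero gives the nullclines N1 + 0.258N2 = 810 and 0.443N1 + N2 = 568.
Substituting N2 = 568 - 0.443N1 into the first: N1(1 - 0.258·0.443) = 810 - 0.258·568.
So N1* = 663/0.886 = 749, and then N2* = 568 - 0.443·749 = 236.

N1* ≈ 749, N2* ≈ 236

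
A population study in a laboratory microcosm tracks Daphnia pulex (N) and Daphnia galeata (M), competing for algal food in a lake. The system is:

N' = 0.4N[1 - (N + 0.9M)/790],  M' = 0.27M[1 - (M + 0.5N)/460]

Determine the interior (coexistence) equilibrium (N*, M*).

Setting both brackets to zero gives the nullclines N + 0.9M = 790 and 0.5N + M = 460.
Substituting M = 460 - 0.5N into the first: N(1 - 0.9·0.5) = 790 - 0.9·460.
So N* = 376/0.55 = 684, and then M* = 460 - 0.5·684 = 118.

N* ≈ 684, M* ≈ 118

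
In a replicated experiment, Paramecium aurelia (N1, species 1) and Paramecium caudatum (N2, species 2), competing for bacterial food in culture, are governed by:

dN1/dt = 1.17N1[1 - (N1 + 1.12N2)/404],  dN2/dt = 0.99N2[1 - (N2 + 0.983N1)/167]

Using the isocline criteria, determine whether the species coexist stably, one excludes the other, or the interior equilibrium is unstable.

Compare the nullcline intercepts: K1/α12 = 404/1.12 = 361 > K2 = 167; K2/α21 = 167/0.983 = 170 < K1 = 404.
Since the inequalities point opposite ways, species 1 can invade but species 2 cannot.

species 1 excludes species 2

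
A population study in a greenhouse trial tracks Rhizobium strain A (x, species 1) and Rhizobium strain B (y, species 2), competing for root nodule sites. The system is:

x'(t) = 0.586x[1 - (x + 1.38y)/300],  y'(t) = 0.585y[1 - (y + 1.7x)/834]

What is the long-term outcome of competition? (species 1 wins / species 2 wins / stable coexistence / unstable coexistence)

species 2 excludes species 1

Compare the nullcline intercepts: K1/α12 = 300/1.38 = 217 < K2 = 834; K2/α21 = 834/1.7 = 491 > K1 = 300.
Since the inequalities point opposite ways, species 2 can invade but species 1 cannot.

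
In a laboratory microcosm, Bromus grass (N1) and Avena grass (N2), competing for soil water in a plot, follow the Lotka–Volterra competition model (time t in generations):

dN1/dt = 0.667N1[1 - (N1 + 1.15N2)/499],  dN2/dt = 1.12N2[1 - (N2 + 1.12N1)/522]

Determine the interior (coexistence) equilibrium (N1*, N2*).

Setting both brackets to zero gives the nullclines N1 + 1.15N2 = 499 and 1.12N1 + N2 = 522.
Substituting N2 = 522 - 1.12N1 into the first: N1(1 - 1.15·1.12) = 499 - 1.15·522.
So N1* = -101/-0.288 = 352, and then N2* = 522 - 1.12·352 = 128.

N1* ≈ 352, N2* ≈ 128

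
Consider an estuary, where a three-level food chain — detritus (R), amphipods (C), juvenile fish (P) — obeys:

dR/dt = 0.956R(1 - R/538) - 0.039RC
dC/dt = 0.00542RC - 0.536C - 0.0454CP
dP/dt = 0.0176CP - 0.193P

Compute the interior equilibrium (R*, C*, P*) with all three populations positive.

R* ≈ 297, C* ≈ 11, P* ≈ 23.7

From dP/dt = 0: 0.0176C* = 0.193, so C* = 11.
From dR/dt = 0: 0.956(1 - R*/538) = 0.039·11, giving R* = 538·(1 - 0.447) = 297.
From dC/dt = 0: 0.00542·297 - 0.536 = 0.0454P*, so P* = 1.08/0.0454 = 23.7.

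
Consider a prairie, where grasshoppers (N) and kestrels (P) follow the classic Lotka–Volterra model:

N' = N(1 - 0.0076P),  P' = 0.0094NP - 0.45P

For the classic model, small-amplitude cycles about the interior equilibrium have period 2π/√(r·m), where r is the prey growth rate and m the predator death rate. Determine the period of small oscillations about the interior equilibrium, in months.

Here r = 1 and m = 0.45, so r·m = 0.45.
ω = √0.45 = 0.671 per month, hence T = 2π/ω ≈ 9.37 months.

T ≈ 9.37 months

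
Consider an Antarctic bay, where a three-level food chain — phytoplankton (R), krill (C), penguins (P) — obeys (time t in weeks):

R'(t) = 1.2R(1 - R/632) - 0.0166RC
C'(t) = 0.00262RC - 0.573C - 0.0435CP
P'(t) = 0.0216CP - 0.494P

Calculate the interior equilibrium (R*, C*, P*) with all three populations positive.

From dP/dt = 0: 0.0216C* = 0.494, so C* = 22.9.
From dR/dt = 0: 1.2(1 - R*/632) = 0.0166·22.9, giving R* = 632·(1 - 0.316) = 432.
From dC/dt = 0: 0.00262·432 - 0.573 = 0.0435P*, so P* = 0.559/0.0435 = 12.9.

R* ≈ 432, C* ≈ 22.9, P* ≈ 12.9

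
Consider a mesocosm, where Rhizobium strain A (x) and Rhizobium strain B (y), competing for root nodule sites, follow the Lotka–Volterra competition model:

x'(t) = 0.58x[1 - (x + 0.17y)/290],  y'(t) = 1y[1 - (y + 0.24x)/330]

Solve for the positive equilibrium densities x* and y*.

Setting both brackets to zero gives the nullclines x + 0.17y = 290 and 0.24x + y = 330.
Substituting y = 330 - 0.24x into the first: x(1 - 0.17·0.24) = 290 - 0.17·330.
So x* = 234/0.959 = 244, and then y* = 330 - 0.24·244 = 271.

x* ≈ 244, y* ≈ 271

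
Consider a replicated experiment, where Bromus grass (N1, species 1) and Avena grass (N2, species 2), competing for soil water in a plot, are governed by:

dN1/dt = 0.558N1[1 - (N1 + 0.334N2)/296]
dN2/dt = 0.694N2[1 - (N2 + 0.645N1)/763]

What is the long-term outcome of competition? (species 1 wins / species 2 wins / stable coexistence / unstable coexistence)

Compare the nullcline intercepts: K1/α12 = 296/0.334 = 886 > K2 = 763; K2/α21 = 763/0.645 = 1180 > K1 = 296.
Since both inequalities hold, each species can invade when rare, so the interior equilibrium is stable.

stable coexistence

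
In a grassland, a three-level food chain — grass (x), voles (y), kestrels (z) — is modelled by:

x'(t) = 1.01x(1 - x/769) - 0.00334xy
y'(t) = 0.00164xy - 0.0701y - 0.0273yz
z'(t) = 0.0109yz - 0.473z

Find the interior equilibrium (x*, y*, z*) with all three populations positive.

From dz/dt = 0: 0.0109y* = 0.473, so y* = 43.4.
From dx/dt = 0: 1.01(1 - x*/769) = 0.00334·43.4, giving x* = 769·(1 - 0.144) = 659.
From dy/dt = 0: 0.00164·659 - 0.0701 = 0.0273z*, so z* = 1.01/0.0273 = 37.

x* ≈ 659, y* ≈ 43.4, z* ≈ 37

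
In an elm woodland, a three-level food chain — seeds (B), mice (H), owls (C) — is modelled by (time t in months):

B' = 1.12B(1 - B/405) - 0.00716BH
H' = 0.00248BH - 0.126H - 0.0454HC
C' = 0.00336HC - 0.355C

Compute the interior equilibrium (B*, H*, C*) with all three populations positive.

B* ≈ 131, H* ≈ 106, C* ≈ 4.41

From dC/dt = 0: 0.00336H* = 0.355, so H* = 106.
From dB/dt = 0: 1.12(1 - B*/405) = 0.00716·106, giving B* = 405·(1 - 0.675) = 131.
From dH/dt = 0: 0.00248·131 - 0.126 = 0.0454C*, so C* = 0.2/0.0454 = 4.41.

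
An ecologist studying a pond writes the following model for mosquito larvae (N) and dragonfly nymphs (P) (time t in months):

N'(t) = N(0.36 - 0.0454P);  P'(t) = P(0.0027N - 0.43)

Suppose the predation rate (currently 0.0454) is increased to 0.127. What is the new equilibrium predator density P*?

P* ≈ 2.83

At the interior fixed point, setting dN/dt = 0 with N > 0 fixes P* = (prey growth rate)/(NP coefficient) — independent of the other coefficients.
With the change, P* = 0.36/0.127 = 2.83; it falls from 7.93.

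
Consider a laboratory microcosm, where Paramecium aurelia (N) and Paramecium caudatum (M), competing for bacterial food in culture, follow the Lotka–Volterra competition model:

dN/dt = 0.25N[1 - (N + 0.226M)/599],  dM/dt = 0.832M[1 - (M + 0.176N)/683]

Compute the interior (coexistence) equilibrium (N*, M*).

N* ≈ 463, M* ≈ 602

Setting both brackets to zero gives the nullclines N + 0.226M = 599 and 0.176N + M = 683.
Substituting M = 683 - 0.176N into the first: N(1 - 0.226·0.176) = 599 - 0.226·683.
So N* = 445/0.96 = 463, and then M* = 683 - 0.176·463 = 602.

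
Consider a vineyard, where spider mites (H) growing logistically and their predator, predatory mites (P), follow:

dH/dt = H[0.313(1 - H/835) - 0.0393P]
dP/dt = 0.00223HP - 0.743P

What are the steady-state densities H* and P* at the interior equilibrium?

H* ≈ 333, P* ≈ 4.79

From dP/dt = 0 with P > 0: 0.00223H* = 0.743, so H* = 333.
Substitute into dH/dt = 0: 0.313(1 - 333/835) = 0.0393P*.
The bracket is 0.601, giving P* = 0.188/0.0393 = 4.79.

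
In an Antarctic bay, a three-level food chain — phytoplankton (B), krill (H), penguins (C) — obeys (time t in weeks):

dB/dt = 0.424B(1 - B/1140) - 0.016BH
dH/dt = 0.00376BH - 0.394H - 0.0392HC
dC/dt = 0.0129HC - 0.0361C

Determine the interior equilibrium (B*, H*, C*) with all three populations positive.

From dC/dt = 0: 0.0129H* = 0.0361, so H* = 2.8.
From dB/dt = 0: 0.424(1 - B*/1140) = 0.016·2.8, giving B* = 1140·(1 - 0.106) = 1020.
From dH/dt = 0: 0.00376·1020 - 0.394 = 0.0392C*, so C* = 3.44/0.0392 = 87.7.

B* ≈ 1020, H* ≈ 2.8, C* ≈ 87.7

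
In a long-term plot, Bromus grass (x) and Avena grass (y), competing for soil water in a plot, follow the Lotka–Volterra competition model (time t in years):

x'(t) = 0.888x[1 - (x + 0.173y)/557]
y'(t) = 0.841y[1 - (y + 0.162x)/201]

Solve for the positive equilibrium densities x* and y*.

x* ≈ 537, y* ≈ 114

Setting both brackets to zero gives the nullclines x + 0.173y = 557 and 0.162x + y = 201.
Substituting y = 201 - 0.162x into the first: x(1 - 0.173·0.162) = 557 - 0.173·201.
So x* = 522/0.972 = 537, and then y* = 201 - 0.162·537 = 114.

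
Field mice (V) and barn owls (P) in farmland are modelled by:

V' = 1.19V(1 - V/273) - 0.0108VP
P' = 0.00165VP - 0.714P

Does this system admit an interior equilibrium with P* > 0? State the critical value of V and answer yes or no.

Threshold V = 433; K < 433, so no, the predator goes extinct.

The predator equation gives dP/dt > 0 only when V > 0.714/0.00165 = 433.
Without the predator, V → K = 273. Since 273 < 433, the predator cannot invade.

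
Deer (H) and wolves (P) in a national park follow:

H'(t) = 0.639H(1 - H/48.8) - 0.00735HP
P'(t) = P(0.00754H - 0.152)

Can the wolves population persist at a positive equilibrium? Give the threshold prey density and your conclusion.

The predator equation gives dP/dt > 0 only when H > 0.152/0.00754 = 20.2.
Without the predator, H → K = 48.8. Since 48.8 > 20.2, the predator can invade and persist.

Threshold H = 20.2; K > 20.2, so yes, the predator persists.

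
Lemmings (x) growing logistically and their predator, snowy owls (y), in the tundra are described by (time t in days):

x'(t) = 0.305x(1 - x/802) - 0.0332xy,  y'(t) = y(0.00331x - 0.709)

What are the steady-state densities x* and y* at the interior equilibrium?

x* ≈ 214, y* ≈ 6.73

From dy/dt = 0 with y > 0: 0.00331x* = 0.709, so x* = 214.
Substitute into dx/dt = 0: 0.305(1 - 214/802) = 0.0332y*.
The bracket is 0.733, giving y* = 0.224/0.0332 = 6.73.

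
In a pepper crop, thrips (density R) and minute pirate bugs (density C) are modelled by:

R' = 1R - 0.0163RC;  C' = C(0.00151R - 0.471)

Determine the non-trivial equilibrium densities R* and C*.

R* ≈ 312, C* ≈ 61.3

Set dC/dt = 0 with C > 0: 0.00151R - 0.471 = 0, so R* = 0.471/0.00151 = 312.
Set dR/dt = 0 with R > 0: 1 - 0.0163C = 0, so C* = 1/0.0163 = 61.3.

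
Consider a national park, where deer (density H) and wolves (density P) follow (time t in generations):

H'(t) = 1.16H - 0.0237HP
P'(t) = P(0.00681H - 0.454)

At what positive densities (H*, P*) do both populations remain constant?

Set dP/dt = 0 with P > 0: 0.00681H - 0.454 = 0, so H* = 0.454/0.00681 = 66.7.
Set dH/dt = 0 with H > 0: 1.16 - 0.0237P = 0, so P* = 1.16/0.0237 = 48.9.

H* ≈ 66.7, P* ≈ 48.9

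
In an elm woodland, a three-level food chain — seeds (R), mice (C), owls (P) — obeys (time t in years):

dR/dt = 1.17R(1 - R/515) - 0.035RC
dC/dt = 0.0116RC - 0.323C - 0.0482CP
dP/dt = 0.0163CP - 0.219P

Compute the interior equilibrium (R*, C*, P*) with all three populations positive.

R* ≈ 308, C* ≈ 13.4, P* ≈ 67.4

From dP/dt = 0: 0.0163C* = 0.219, so C* = 13.4.
From dR/dt = 0: 1.17(1 - R*/515) = 0.035·13.4, giving R* = 515·(1 - 0.402) = 308.
From dC/dt = 0: 0.0116·308 - 0.323 = 0.0482P*, so P* = 3.25/0.0482 = 67.4.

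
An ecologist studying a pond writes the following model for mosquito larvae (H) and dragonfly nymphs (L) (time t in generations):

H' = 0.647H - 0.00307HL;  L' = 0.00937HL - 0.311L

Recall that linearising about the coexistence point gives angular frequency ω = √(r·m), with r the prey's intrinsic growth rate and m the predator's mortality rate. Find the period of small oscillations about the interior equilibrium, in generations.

T ≈ 14 generations

Here r = 0.647 and m = 0.311, so r·m = 0.201.
ω = √0.201 = 0.449 per generation, hence T = 2π/ω ≈ 14 generations.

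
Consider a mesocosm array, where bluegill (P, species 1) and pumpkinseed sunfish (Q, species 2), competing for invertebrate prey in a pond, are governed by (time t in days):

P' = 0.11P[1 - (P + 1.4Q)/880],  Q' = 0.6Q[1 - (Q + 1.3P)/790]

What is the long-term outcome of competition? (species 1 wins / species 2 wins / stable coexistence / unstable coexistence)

unstable coexistence (outcome depends on initial conditions)

Compare the nullcline intercepts: K1/α12 = 880/1.4 = 629 < K2 = 790; K2/α21 = 790/1.3 = 608 < K1 = 880.
Since both are reversed, neither can invade when rare; the interior point is a saddle.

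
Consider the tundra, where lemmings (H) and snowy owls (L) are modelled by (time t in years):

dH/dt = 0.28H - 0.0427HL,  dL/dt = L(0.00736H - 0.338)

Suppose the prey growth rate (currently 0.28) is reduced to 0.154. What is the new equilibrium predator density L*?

At the interior fixed point, setting dH/dt = 0 with H > 0 fixes L* = (prey growth rate)/(HL coefficient) — independent of the other coefficients.
With the change, L* = 0.154/0.0427 = 3.61; it falls from 6.56.

L* ≈ 3.61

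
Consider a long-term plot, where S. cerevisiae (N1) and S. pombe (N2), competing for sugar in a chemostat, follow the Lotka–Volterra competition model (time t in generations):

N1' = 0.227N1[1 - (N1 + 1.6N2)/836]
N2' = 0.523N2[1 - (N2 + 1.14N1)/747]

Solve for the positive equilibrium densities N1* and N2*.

N1* ≈ 436, N2* ≈ 250

Setting both brackets to zero gives the nullclines N1 + 1.6N2 = 836 and 1.14N1 + N2 = 747.
Substituting N2 = 747 - 1.14N1 into the first: N1(1 - 1.6·1.14) = 836 - 1.6·747.
So N1* = -359/-0.824 = 436, and then N2* = 747 - 1.14·436 = 250.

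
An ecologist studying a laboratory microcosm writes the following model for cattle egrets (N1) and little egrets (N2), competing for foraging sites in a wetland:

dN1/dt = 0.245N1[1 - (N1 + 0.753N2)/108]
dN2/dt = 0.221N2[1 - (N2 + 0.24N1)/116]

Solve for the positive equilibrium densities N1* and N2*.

N1* ≈ 25.2, N2* ≈ 110

Setting both brackets to zero gives the nullclines N1 + 0.753N2 = 108 and 0.24N1 + N2 = 116.
Substituting N2 = 116 - 0.24N1 into the first: N1(1 - 0.753·0.24) = 108 - 0.753·116.
So N1* = 20.7/0.819 = 25.2, and then N2* = 116 - 0.24·25.2 = 110.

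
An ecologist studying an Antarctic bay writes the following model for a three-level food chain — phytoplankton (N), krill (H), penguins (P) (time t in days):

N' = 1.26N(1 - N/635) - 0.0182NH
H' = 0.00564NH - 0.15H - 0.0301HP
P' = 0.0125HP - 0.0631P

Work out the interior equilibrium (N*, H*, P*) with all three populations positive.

N* ≈ 589, H* ≈ 5.05, P* ≈ 105

From dP/dt = 0: 0.0125H* = 0.0631, so H* = 5.05.
From dN/dt = 0: 1.26(1 - N*/635) = 0.0182·5.05, giving N* = 635·(1 - 0.0729) = 589.
From dH/dt = 0: 0.00564·589 - 0.15 = 0.0301P*, so P* = 3.17/0.0301 = 105.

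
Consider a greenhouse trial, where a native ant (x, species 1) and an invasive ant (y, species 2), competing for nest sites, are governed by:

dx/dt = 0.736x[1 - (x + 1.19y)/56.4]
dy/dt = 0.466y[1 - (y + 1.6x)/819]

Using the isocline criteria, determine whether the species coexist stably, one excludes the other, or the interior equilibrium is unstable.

species 2 excludes species 1

Compare the nullcline intercepts: K1/α12 = 56.4/1.19 = 47.4 < K2 = 819; K2/α21 = 819/1.6 = 512 > K1 = 56.4.
Since the inequalities point opposite ways, species 2 can invade but species 1 cannot.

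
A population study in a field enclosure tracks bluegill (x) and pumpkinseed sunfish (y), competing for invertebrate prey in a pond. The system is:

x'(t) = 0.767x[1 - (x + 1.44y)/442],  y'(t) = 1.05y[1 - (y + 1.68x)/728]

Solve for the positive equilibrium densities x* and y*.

Setting both brackets to zero gives the nullclines x + 1.44y = 442 and 1.68x + y = 728.
Substituting y = 728 - 1.68x into the first: x(1 - 1.44·1.68) = 442 - 1.44·728.
So x* = -606/-1.42 = 427, and then y* = 728 - 1.68·427 = 10.3.

x* ≈ 427, y* ≈ 10.3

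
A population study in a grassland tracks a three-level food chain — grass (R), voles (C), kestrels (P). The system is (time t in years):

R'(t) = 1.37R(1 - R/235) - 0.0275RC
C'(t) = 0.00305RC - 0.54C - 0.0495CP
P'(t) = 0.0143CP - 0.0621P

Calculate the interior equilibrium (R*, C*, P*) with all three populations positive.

R* ≈ 215, C* ≈ 4.34, P* ≈ 2.31

From dP/dt = 0: 0.0143C* = 0.0621, so C* = 4.34.
From dR/dt = 0: 1.37(1 - R*/235) = 0.0275·4.34, giving R* = 235·(1 - 0.0872) = 215.
From dC/dt = 0: 0.00305·215 - 0.54 = 0.0495P*, so P* = 0.114/0.0495 = 2.31.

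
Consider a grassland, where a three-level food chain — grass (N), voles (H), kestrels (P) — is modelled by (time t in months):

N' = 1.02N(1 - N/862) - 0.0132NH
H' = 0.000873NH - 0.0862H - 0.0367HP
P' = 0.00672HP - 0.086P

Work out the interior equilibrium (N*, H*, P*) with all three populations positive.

From dP/dt = 0: 0.00672H* = 0.086, so H* = 12.8.
From dN/dt = 0: 1.02(1 - N*/862) = 0.0132·12.8, giving N* = 862·(1 - 0.166) = 719.
From dH/dt = 0: 0.000873·719 - 0.0862 = 0.0367P*, so P* = 0.542/0.0367 = 14.8.

N* ≈ 719, H* ≈ 12.8, P* ≈ 14.8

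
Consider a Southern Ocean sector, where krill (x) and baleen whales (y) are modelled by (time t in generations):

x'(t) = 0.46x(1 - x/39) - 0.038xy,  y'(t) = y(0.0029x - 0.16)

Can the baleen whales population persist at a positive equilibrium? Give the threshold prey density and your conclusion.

Threshold x = 55.2; K < 55.2, so no, the predator goes extinct.

The predator equation gives dy/dt > 0 only when x > 0.16/0.0029 = 55.2.
Without the predator, x → K = 39. Since 39 < 55.2, the predator cannot invade.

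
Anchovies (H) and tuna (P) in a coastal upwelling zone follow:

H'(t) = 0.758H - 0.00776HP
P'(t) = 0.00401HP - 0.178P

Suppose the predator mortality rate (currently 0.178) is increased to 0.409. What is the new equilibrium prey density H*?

At the interior fixed point, setting dP/dt = 0 with P > 0 fixes H* = (predator death rate)/(HP coefficient) — independent of the other coefficients.
With the change, H* = 0.409/0.00401 = 102; it rises from 44.4.

H* ≈ 102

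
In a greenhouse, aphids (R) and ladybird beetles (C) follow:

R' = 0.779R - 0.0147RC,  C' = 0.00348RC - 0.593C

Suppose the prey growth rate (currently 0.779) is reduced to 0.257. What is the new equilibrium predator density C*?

C* ≈ 17.5

At the interior fixed point, setting dR/dt = 0 with R > 0 fixes C* = (prey growth rate)/(RC coefficient) — independent of the other coefficients.
With the change, C* = 0.257/0.0147 = 17.5; it falls from 53.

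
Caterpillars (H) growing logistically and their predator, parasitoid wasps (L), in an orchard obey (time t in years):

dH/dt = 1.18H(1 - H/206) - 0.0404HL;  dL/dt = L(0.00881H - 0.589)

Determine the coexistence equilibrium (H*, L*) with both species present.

From dL/dt = 0 with L > 0: 0.00881H* = 0.589, so H* = 66.9.
Substitute into dH/dt = 0: 1.18(1 - 66.9/206) = 0.0404L*.
The bracket is 0.675, giving L* = 0.797/0.0404 = 19.7.

H* ≈ 66.9, L* ≈ 19.7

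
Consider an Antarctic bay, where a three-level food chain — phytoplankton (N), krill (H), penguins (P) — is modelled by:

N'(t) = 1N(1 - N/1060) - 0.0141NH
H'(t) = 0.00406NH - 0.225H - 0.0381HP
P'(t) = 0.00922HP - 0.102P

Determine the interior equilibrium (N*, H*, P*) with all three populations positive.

N* ≈ 895, H* ≈ 11.1, P* ≈ 89.4

From dP/dt = 0: 0.00922H* = 0.102, so H* = 11.1.
From dN/dt = 0: 1(1 - N*/1060) = 0.0141·11.1, giving N* = 1060·(1 - 0.156) = 895.
From dH/dt = 0: 0.00406·895 - 0.225 = 0.0381P*, so P* = 3.41/0.0381 = 89.4.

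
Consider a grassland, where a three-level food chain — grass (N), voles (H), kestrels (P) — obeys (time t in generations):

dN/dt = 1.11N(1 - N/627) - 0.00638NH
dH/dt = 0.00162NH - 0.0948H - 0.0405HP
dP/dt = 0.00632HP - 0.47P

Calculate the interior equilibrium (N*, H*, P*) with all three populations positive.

N* ≈ 359, H* ≈ 74.4, P* ≈ 12

From dP/dt = 0: 0.00632H* = 0.47, so H* = 74.4.
From dN/dt = 0: 1.11(1 - N*/627) = 0.00638·74.4, giving N* = 627·(1 - 0.427) = 359.
From dH/dt = 0: 0.00162·359 - 0.0948 = 0.0405P*, so P* = 0.487/0.0405 = 12.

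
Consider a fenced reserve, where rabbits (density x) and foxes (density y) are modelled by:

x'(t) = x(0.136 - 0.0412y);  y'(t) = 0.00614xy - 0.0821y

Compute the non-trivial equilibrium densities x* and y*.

x* ≈ 13.4, y* ≈ 3.3

Set dy/dt = 0 with y > 0: 0.00614x - 0.0821 = 0, so x* = 0.0821/0.00614 = 13.4.
Set dx/dt = 0 with x > 0: 0.136 - 0.0412y = 0, so y* = 0.136/0.0412 = 3.3.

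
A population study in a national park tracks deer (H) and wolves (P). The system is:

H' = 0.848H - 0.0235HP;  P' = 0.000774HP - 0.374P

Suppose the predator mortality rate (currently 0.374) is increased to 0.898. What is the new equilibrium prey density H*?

H* ≈ 1160

At the interior fixed point, setting dP/dt = 0 with P > 0 fixes H* = (predator death rate)/(HP coefficient) — independent of the other coefficients.
With the change, H* = 0.898/0.000774 = 1160; it rises from 483.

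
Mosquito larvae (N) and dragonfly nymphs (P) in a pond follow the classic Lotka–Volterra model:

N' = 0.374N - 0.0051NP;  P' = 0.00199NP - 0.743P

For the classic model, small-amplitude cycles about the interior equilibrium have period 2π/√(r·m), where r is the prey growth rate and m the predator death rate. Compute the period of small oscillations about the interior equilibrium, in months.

Here r = 0.374 and m = 0.743, so r·m = 0.278.
ω = √0.278 = 0.527 per month, hence T = 2π/ω ≈ 11.9 months.

T ≈ 11.9 months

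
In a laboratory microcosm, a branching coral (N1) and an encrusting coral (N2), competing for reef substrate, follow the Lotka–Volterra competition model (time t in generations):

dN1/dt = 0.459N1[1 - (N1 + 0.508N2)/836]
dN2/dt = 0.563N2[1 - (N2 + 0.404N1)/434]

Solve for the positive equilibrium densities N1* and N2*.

N1* ≈ 774, N2* ≈ 121

Setting both brackets to zero gives the nullclines N1 + 0.508N2 = 836 and 0.404N1 + N2 = 434.
Substituting N2 = 434 - 0.404N1 into the first: N1(1 - 0.508·0.404) = 836 - 0.508·434.
So N1* = 616/0.795 = 774, and then N2* = 434 - 0.404·774 = 121.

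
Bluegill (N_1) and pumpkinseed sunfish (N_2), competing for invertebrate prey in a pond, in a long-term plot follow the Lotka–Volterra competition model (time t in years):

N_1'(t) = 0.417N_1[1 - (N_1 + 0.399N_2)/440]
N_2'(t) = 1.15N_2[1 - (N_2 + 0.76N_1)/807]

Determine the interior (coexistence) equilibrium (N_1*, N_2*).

N_1* ≈ 169, N_2* ≈ 678

Setting both brackets to zero gives the nullclines N_1 + 0.399N_2 = 440 and 0.76N_1 + N_2 = 807.
Substituting N_2 = 807 - 0.76N_1 into the first: N_1(1 - 0.399·0.76) = 440 - 0.399·807.
So N_1* = 118/0.697 = 169, and then N_2* = 807 - 0.76·169 = 678.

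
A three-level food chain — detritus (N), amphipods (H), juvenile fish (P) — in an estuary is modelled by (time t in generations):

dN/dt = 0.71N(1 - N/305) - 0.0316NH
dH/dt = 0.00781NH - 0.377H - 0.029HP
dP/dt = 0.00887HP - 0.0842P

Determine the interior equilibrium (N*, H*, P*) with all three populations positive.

From dP/dt = 0: 0.00887H* = 0.0842, so H* = 9.49.
From dN/dt = 0: 0.71(1 - N*/305) = 0.0316·9.49, giving N* = 305·(1 - 0.422) = 176.
From dH/dt = 0: 0.00781·176 - 0.377 = 0.029P*, so P* = 0.999/0.029 = 34.4.

N* ≈ 176, H* ≈ 9.49, P* ≈ 34.4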